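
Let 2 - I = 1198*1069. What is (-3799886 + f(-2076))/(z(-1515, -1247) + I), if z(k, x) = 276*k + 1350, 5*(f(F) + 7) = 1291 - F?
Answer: 9498049/4243625 ≈ 2.2382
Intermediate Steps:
I = -1280660 (I = 2 - 1198*1069 = 2 - 1*1280662 = 2 - 1280662 = -1280660)
f(F) = 1256/5 - F/5 (f(F) = -7 + (1291 - F)/5 = -7 + (1291/5 - F/5) = 1256/5 - F/5)
z(k, x) = 1350 + 276*k
(-3799886 + f(-2076))/(z(-1515, -1247) + I) = (-3799886 + (1256/5 - 1/5*(-2076)))/((1350 + 276*(-1515)) - 1280660) = (-3799886 + (1256/5 + 2076/5))/((1350 - 418140) - 1280660) = (-3799886 + 3332/5)/(-416790 - 1280660) = -18996098/5/(-1697450) = -18996098/5*(-1/1697450) = 9498049/4243625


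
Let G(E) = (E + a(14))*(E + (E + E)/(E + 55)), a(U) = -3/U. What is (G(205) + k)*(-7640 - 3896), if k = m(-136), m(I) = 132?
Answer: -6364042460/13 ≈ -4.8954e+8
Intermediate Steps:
k = 132
G(E) = (-3/14 + E)*(E + 2*E/(55 + E)) (G(E) = (E - 3/14)*(E + (E + E)/(E + 55)) = (E - 3*1/14)*(E + (2*E)/(55 + E)) = (E - 3/14)*(E + 2*E/(55 + E)) = (-3/14 + E)*(E + 2*E/(55 + E)))
(G(205) + k)*(-7640 - 3896) = ((1/14)*205*(-171 + 14*205² + 795*205)/(55 + 205) + 132)*(-7640 - 3896) = ((1/14)*205*(-171 + 14*42025 + 162975)/260 + 132)*(-11536) = ((1/14)*205*(1/260)*(-171 + 588350 + 162975) + 132)*(-11536) = ((1/14)*205*(1/260)*751154 + 132)*(-11536) = (15398657/364 + 132)*(-11536) = (15446705/364)*(-11536) = -6364042460/13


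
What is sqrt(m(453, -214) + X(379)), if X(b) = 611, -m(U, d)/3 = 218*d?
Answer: sqrt(140567) ≈ 374.92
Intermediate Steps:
m(U, d) = -654*d
sqrt(m(453, -214) + X(379)) = sqrt(-654*(-214) + 611) = sqrt(139956 + 611) = sqrt(140567)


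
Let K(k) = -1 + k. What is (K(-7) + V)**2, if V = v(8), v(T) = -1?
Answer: 81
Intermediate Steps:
V = -1
(K(-7) + V)**2 = ((-1 - 7) - 1)**2 = (-8 - 1)**2 = (-9)**2 = 81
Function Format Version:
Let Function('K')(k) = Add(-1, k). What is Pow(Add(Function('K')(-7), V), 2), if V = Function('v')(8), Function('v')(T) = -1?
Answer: 81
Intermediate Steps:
V = -1
Pow(Add(Function('K')(-7), V), 2) = Pow(Add(Add(-1, -7), -1), 2) = Pow(Add(-8, -1), 2) = Pow(-9, 2) = 81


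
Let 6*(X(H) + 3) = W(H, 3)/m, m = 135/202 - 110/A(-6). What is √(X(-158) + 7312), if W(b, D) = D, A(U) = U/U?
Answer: 2*√891235559235/22085 ≈ 85.493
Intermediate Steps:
A(U) = 1
m = -22085/202 (m = 135/202 - 110/1 = 135*(1/202) - 110*1 = 135/202 - 110 = -22085/202 ≈ -109.33)
X(H) = -66356/22085 (X(H) = -3 + (3/(-22085/202))/6 = -3 + (3*(-202/22085))/6 = -3 + (⅙)*(-606/22085) = -3 - 101/22085 = -66356/22085)
√(X(-158) + 7312) = √(-66356/22085 + 7312) = √(161419164/22085) = 2*√891235559235/22085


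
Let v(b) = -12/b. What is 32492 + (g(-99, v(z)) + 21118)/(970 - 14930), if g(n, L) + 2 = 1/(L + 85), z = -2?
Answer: 41274615563/1270360 ≈ 32491.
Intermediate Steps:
v(b) = -12/b
g(n, L) = -2 + 1/(85 + L) (g(n, L) = -2 + 1/(L + 85) = -2 + 1/(85 + L))
32492 + (g(-99, v(z)) + 21118)/(970 - 14930) = 32492 + ((-169 - (-24)/(-2))/(85 - 12/(-2)) + 21118)/(970 - 14930) = 32492 + ((-169 - (-24)*(-1)/2)/(85 - 12*(-1/2)) + 21118)/(-13960) = 32492 + ((-169 - 2*6)/(85 + 6) + 21118)*(-1/13960) = 32492 + ((-169 - 12)/91 + 21118)*(-1/13960) = 32492 + ((1/91)*(-181) + 21118)*(-1/13960) = 32492 + (-181/91 + 21118)*(-1/13960) = 32492 + (1921557/91)*(-1/13960) = 32492 - 1921557/1270360 = 41274615563/1270360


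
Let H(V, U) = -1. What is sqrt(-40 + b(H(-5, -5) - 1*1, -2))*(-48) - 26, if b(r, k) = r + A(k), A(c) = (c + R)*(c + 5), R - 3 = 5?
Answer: -26 - 96*I*sqrt(6) ≈ -26.0 - 235.15*I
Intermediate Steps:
R = 8 (R = 3 + 5 = 8)
A(c) = (5 + c)*(8 + c) (A(c) = (c + 8)*(c + 5) = (8 + c)*(5 + c) = (5 + c)*(8 + c))
b(r, k) = 40 + r + k**2 + 13*k (b(r, k) = r + (40 + k**2 + 13*k) = 40 + r + k**2 + 13*k)
sqrt(-40 + b(H(-5, -5) - 1*1, -2))*(-48) - 26 = sqrt(-40 + (40 + (-1 - 1*1) + (-2)**2 + 13*(-2)))*(-48) - 26 = sqrt(-40 + (40 + (-1 - 1) + 4 - 26))*(-48) - 26 = sqrt(-40 + (40 - 2 + 4 - 26))*(-48) - 26 = sqrt(-40 + 16)*(-48) - 26 = sqrt(-24)*(-48) - 26 = (2*I*sqrt(6))*(-48) - 26 = -96*I*sqrt(6) - 26 = -26 - 96*I*sqrt(6)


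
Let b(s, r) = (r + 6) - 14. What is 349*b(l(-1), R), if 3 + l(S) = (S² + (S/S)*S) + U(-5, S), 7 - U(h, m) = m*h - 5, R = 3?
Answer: -1745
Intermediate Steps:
U(h, m) = 12 - h*m (U(h, m) = 7 - (m*h - 5) = 7 - (h*m - 5) = 7 - (-5 + h*m) = 7 + (5 - h*m) = 12 - h*m)
l(S) = 9 + S² + 6*S (l(S) = -3 + ((S² + (S/S)*S) + (12 - 1*(-5)*S)) = -3 + ((S² + 1*S) + (12 + 5*S)) = -3 + ((S² + S) + (12 + 5*S)) = -3 + ((S + S²) + (12 + 5*S)) = -3 + (12 + S² + 6*S) = 9 + S² + 6*S)
b(s, r) = -8 + r (b(s, r) = (6 + r) - 14 = -8 + r)
349*b(l(-1), R) = 349*(-8 + 3) = 349*(-5) = -1745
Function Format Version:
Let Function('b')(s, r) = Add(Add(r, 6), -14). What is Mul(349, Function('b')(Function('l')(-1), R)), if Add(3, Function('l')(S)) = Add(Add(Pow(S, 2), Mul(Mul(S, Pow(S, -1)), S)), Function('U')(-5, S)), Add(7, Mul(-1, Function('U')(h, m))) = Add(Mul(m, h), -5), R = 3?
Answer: -1745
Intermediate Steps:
Function('U')(h, m) = Add(12, Mul(-1, h, m)) (Function('U')(h, m) = Add(7, Mul(-1, Add(Mul(m, h), -5))) = Add(7, Mul(-1, Add(Mul(h, m), -5))) = Add(7, Mul(-1, Add(-5, Mul(h, m)))) = Add(7, Add(5, Mul(-1, h, m))) = Add(12, Mul(-1, h, m)))
Function('l')(S) = Add(9, Pow(S, 2), Mul(6, S)) (Function('l')(S) = Add(-3, Add(Add(Pow(S, 2), Mul(Mul(S, Pow(S, -1)), S)), Add(12, Mul(-1, -5, S)))) = Add(-3, Add(Add(Pow(S, 2), Mul(1, S)), Add(12, Mul(5, S)))) = Add(-3, Add(Add(Pow(S, 2), S), Add(12, Mul(5, S)))) = Add(-3, Add(Add(S, Pow(S, 2)), Add(12, Mul(5, S)))) = Add(-3, Add(12, Pow(S, 2), Mul(6, S))) = Add(9, Pow(S, 2), Mul(6, S)))
Function('b')(s, r) = Add(-8, r) (Function('b')(s, r) = Add(Add(6, r), -14) = Add(-8, r))
Mul(349, Function('b')(Function('l')(-1), R)) = Mul(349, Add(-8, 3)) = Mul(349, -5) = -1745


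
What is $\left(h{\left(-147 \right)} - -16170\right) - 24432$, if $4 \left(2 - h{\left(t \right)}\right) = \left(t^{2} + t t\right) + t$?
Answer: $- \frac{76111}{4} \approx -19028.0$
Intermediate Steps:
$h{\left(t \right)} = 2 - \frac{t^{2}}{2} - \frac{t}{4}$ ($h{\left(t \right)} = 2 - \frac{\left(t^{2} + t t\right) + t}{4} = 2 - \frac{\left(t^{2} + t^{2}\right) + t}{4} = 2 - \frac{2 t^{2} + t}{4} = 2 - \frac{t + 2 t^{2}}{4} = 2 - \left(\frac{t^{2}}{2} + \frac{t}{4}\right) = 2 - \frac{t^{2}}{2} - \frac{t}{4}$)
$\left(h{\left(-147 \right)} - -16170\right) - 24432 = \left(\left(2 - \frac{\left(-147\right)^{2}}{2} - - \frac{147}{4}\right) - -16170\right) - 24432 = \left(\left(2 - \frac{21609}{2} + \frac{147}{4}\right) + 16170\right) - 24432 = \left(- \frac{43063}{4} + 16170\right) - 24432 = \frac{21617}{4} - 24432 = - \frac{76111}{4}$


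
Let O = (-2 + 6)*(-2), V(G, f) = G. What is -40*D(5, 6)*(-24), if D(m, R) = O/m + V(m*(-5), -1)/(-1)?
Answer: 22464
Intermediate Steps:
O = -8 (O = 4*(-2) = -8)
D(m, R) = -8/m + 5*m (D(m, R) = -8/m + (m*(-5))/(-1) = -8/m - 5*m*(-1) = -8/m + 5*m)
-40*D(5, 6)*(-24) = -40*(-8/5 + 5*5)*(-24) = -40*(-8*⅕ + 25)*(-24) = -40*(-8/5 + 25)*(-24) = -40*117/5*(-24) = -936*(-24) = 22464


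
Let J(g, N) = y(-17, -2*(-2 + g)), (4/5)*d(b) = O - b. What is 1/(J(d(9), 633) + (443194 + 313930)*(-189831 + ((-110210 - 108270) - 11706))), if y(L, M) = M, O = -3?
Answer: -1/318004951074 ≈ -3.1446e-12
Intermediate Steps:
d(b) = -15/4 - 5*b/4 (d(b) = 5*(-3 - b)/4 = -15/4 - 5*b/4)
J(g, N) = 4 - 2*g (J(g, N) = -2*(-2 + g) = 4 - 2*g)
1/(J(d(9), 633) + (443194 + 313930)*(-189831 + ((-110210 - 108270) - 11706))) = 1/((4 - 2*(-15/4 - 5/4*9)) + (443194 + 313930)*(-189831 + ((-110210 - 108270) - 11706))) = 1/((4 - 2*(-15/4 - 45/4)) + 757124*(-189831 + (-218480 - 11706))) = 1/((4 - 2*(-15)) + 757124*(-189831 - 230186)) = 1/((4 + 30) + 757124*(-420017)) = 1/(34 - 318004951108) = 1/(-318004951074) = -1/318004951074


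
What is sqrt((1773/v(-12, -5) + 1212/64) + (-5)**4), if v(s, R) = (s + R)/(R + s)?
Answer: sqrt(38671)/4 ≈ 49.162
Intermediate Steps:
v(s, R) = 1 (v(s, R) = (R + s)/(R + s) = 1)
sqrt((1773/v(-12, -5) + 1212/64) + (-5)**4) = sqrt((1773/1 + 1212/64) + (-5)**4) = sqrt((1773*1 + 1212*(1/64)) + 625) = sqrt((1773 + 303/16) + 625) = sqrt(28671/16 + 625) = sqrt(38671/16) = sqrt(38671)/4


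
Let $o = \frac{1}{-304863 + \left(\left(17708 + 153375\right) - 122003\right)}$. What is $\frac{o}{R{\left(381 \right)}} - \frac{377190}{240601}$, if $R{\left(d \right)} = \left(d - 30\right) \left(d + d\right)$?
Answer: $- \frac{25804410069704341}{16460051610920346} \approx -1.5677$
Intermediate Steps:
$R{\left(d \right)} = 2 d \left(-30 + d\right)$ ($R{\left(d \right)} = \left(-30 + d\right) 2 d = 2 d \left(-30 + d\right)$)
$o = - \frac{1}{255783}$ ($o = \frac{1}{-304863 + \left(171083 - 122003\right)} = \frac{1}{-304863 + 49080} = \frac{1}{-255783} = - \frac{1}{255783} \approx -3.9096 \cdot 10^{-6}$)
$\frac{o}{R{\left(381 \right)}} - \frac{377190}{240601} = - \frac{1}{255783 \cdot 2 \cdot 381 \left(-30 + 381\right)} - \frac{377190}{240601} = - \frac{1}{255783 \cdot 2 \cdot 381 \cdot 351} - \frac{377190}{240601} = - \frac{1}{255783 \cdot 267462} - \frac{377190}{240601} = \left(- \frac{1}{255783}\right) \frac{1}{267462} - \frac{377190}{240601} = - \frac{1}{68412232746} - \frac{377190}{240601} = - \frac{25804410069704341}{16460051610920346}$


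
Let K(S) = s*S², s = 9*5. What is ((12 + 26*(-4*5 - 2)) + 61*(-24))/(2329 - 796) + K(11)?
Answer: 8345161/1533 ≈ 5443.7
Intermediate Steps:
s = 45
K(S) = 45*S²
((12 + 26*(-4*5 - 2)) + 61*(-24))/(2329 - 796) + K(11) = ((12 + 26*(-4*5 - 2)) + 61*(-24))/(2329 - 796) + 45*11² = ((12 + 26*(-20 - 2)) - 1464)/1533 + 45*121 = ((12 + 26*(-22)) - 1464)*(1/1533) + 5445 = ((12 - 572) - 1464)*(1/1533) + 5445 = (-560 - 1464)*(1/1533) + 5445 = -2024*1/1533 + 5445 = -2024/1533 + 5445 = 8345161/1533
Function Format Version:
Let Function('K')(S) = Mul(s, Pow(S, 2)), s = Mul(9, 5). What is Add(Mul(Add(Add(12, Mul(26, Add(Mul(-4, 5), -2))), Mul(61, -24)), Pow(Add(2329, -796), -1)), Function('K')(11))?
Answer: Rational(8345161, 1533) ≈ 5443.7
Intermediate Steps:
s = 45
Function('K')(S) = Mul(45, Pow(S, 2))
Add(Mul(Add(Add(12, Mul(26, Add(Mul(-4, 5), -2))), Mul(61, -24)), Pow(Add(2329, -796), -1)), Function('K')(11)) = Add(Mul(Add(Add(12, Mul(26, Add(Mul(-4, 5), -2))), Mul(61, -24)), Pow(Add(2329, -796), -1)), Mul(45, Pow(11, 2))) = Add(Mul(Add(Add(12, Mul(26, Add(-20, -2))), -1464), Pow(1533, -1)), Mul(45, 121)) = Add(Mul(Add(Add(12, Mul(26, -22)), -1464), Rational(1, 1533)), 5445) = Add(Mul(Add(Add(12, -572), -1464), Rational(1, 1533)), 5445) = Add(Mul(Add(-560, -1464), Rational(1, 1533)), 5445) = Add(Mul(-2024, Rational(1, 1533)), 5445) = Add(Rational(-2024, 1533), 5445) = Rational(8345161, 1533)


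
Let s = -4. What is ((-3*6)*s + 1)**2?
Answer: 5329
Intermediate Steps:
((-3*6)*s + 1)**2 = (-3*6*(-4) + 1)**2 = (-18*(-4) + 1)**2 = (72 + 1)**2 = 73**2 = 5329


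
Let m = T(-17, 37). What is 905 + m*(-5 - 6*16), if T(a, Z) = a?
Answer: 2622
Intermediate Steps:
m = -17
905 + m*(-5 - 6*16) = 905 - 17*(-5 - 6*16) = 905 - 17*(-5 - 96) = 905 - 17*(-101) = 905 + 1717 = 2622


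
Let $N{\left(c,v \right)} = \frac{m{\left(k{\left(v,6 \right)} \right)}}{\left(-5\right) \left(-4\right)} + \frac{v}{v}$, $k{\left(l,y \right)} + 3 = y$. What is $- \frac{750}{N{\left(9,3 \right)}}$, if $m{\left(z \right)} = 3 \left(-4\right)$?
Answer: $-1875$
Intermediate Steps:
$k{\left(l,y \right)} = -3 + y$
$m{\left(z \right)} = -12$
$N{\left(c,v \right)} = \frac{2}{5}$ ($N{\left(c,v \right)} = - \frac{12}{\left(-5\right) \left(-4\right)} + \frac{v}{v} = - \frac{12}{20} + 1 = \left(-12\right) \frac{1}{20} + 1 = - \frac{3}{5} + 1 = \frac{2}{5}$)
$- \frac{750}{N{\left(9,3 \right)}} = - \frac{750}{\frac{2}{5}} = \left(-750\right) \frac{5}{2} = -1875$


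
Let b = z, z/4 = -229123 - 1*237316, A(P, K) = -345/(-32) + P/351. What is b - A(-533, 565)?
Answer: -1612021187/864 ≈ -1.8658e+6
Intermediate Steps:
A(P, K) = 345/32 + P/351 (A(P, K) = -345*(-1/32) + P*(1/351) = 345/32 + P/351)
z = -1865756 (z = 4*(-229123 - 1*237316) = 4*(-229123 - 237316) = 4*(-466439) = -1865756)
b = -1865756
b - A(-533, 565) = -1865756 - (345/32 + (1/351)*(-533)) = -1865756 - (345/32 - 41/27) = -1865756 - 1*8003/864 = -1865756 - 8003/864 = -1612021187/864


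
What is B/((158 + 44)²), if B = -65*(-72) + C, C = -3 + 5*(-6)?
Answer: 4647/40804 ≈ 0.11389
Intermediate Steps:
C = -33 (C = -3 - 30 = -33)
B = 4647 (B = -65*(-72) - 33 = 4680 - 33 = 4647)
B/((158 + 44)²) = 4647/((158 + 44)²) = 4647/(202²) = 4647/40804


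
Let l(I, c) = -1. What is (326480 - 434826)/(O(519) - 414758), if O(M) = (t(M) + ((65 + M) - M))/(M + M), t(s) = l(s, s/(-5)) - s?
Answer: 112463148/430519259 ≈ 0.26123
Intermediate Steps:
t(s) = -1 - s
O(M) = (64 - M)/(2*M) (O(M) = ((-1 - M) + ((65 + M) - M))/(M + M) = ((-1 - M) + 65)/((2*M)) = (64 - M)*(1/(2*M)) = (64 - M)/(2*M))
(326480 - 434826)/(O(519) - 414758) = (326480 - 434826)/((½)*(64 - 1*519)/519 - 414758) = -108346/((½)*(1/519)*(64 - 519) - 414758) = -108346/((½)*(1/519)*(-455) - 414758) = -108346/(-455/1038 - 414758) = -108346/(-430519259/1038) = -108346*(-1038/430519259) = 112463148/430519259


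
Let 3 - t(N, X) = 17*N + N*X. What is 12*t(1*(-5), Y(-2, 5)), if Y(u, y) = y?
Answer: 1356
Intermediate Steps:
t(N, X) = 3 - 17*N - N*X (t(N, X) = 3 - (17*N + N*X) = 3 + (-17*N - N*X) = 3 - 17*N - N*X)
12*t(1*(-5), Y(-2, 5)) = 12*(3 - 17*(-5) - 1*1*(-5)*5) = 12*(3 - 17*(-5) - 1*(-5)*5) = 12*(3 + 85 + 25) = 12*113 = 1356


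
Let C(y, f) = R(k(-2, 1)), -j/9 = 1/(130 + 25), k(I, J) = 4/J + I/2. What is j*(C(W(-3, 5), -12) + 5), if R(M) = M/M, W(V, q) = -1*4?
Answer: -54/155 ≈ -0.34839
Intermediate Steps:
W(V, q) = -4
k(I, J) = I/2 + 4/J (k(I, J) = 4/J + I*(½) = 4/J + I/2 = I/2 + 4/J)
j = -9/155 (j = -9/(130 + 25) = -9/155 ≈ -0.058065)
R(M) = 1
C(y, f) = 1
j*(C(W(-3, 5), -12) + 5) = -9*(1 + 5)/155 = -9/155*6 = -54/155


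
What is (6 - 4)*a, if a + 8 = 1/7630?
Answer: -61039/3815 ≈ -16.000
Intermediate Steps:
a = -61039/7630 (a = -8 + 1/7630 = -61039/7630 ≈ -7.9999)
(6 - 4)*a = (6 - 4)*(-61039/7630) = 2*(-61039/7630) = -61039/3815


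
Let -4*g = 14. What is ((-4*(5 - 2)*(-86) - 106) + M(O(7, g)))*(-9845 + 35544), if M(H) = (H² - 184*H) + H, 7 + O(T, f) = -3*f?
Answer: 30607509/4 ≈ 7.6519e+6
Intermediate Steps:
g = -7/2 (g = -¼*14 = -7/2 ≈ -3.5000)
O(T, f) = -7 - 3*f
M(H) = H² - 183*H
((-4*(5 - 2)*(-86) - 106) + M(O(7, g)))*(-9845 + 35544) = ((-4*(5 - 2)*(-86) - 106) + (-7 - 3*(-7/2))*(-183 + (-7 - 3*(-7/2))))*(-9845 + 35544) = ((-4*3*(-86) - 106) + (-7 + 21/2)*(-183 + (-7 + 21/2)))*25699 = ((-12*(-86) - 106) + 7*(-183 + 7/2)/2)*25699 = ((1032 - 106) + (7/2)*(-359/2))*25699 = (926 - 2513/4)*25699 = (1191/4)*25699 = 30607509/4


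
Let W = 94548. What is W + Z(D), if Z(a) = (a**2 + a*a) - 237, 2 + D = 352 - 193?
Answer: 143609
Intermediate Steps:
D = 157 (D = -2 + (352 - 193) = -2 + 159 = 157)
Z(a) = -237 + 2*a**2 (Z(a) = (a**2 + a**2) - 237 = 2*a**2 - 237 = -237 + 2*a**2)
W + Z(D) = 94548 + (-237 + 2*157**2) = 94548 + (-237 + 2*24649) = 94548 + (-237 + 49298) = 94548 + 49061 = 143609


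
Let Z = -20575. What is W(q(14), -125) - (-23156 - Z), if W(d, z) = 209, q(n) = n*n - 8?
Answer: 2790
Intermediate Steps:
q(n) = -8 + n**2 (q(n) = n**2 - 8 = -8 + n**2)
W(q(14), -125) - (-23156 - Z) = 209 - (-23156 - 1*(-20575)) = 209 - (-23156 + 20575) = 209 - 1*(-2581) = 209 + 2581 = 2790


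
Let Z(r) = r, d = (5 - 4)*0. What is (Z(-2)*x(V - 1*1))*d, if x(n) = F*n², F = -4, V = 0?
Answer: 0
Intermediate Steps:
d = 0 (d = 1*0 = 0)
x(n) = -4*n²
(Z(-2)*x(V - 1*1))*d = -(-8)*(0 - 1*1)²*0 = -(-8)*(0 - 1)²*0 = -(-8)*(-1)²*0 = -(-8)*0 = -2*(-4)*0 = 8*0 = 0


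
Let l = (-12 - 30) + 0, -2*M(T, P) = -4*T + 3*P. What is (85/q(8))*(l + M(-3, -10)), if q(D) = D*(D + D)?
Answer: -2805/128 ≈ -21.914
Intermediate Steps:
M(T, P) = 2*T - 3*P/2 (M(T, P) = -(-4*T + 3*P)/2 = 2*T - 3*P/2)
q(D) = 2*D² (q(D) = D*(2*D) = 2*D²)
l = -42 (l = -42 + 0 = -42)
(85/q(8))*(l + M(-3, -10)) = (85/((2*8²)))*(-42 + (2*(-3) - 3/2*(-10))) = (85/((2*64)))*(-42 + (-6 + 15)) = (85/128)*(-42 + 9) = (85*(1/128))*(-33) = (85/128)*(-33) = -2805/128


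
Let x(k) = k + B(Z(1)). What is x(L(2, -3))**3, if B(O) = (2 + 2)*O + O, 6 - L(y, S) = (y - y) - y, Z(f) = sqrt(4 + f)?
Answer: 3512 + 1585*sqrt(5) ≈ 7056.2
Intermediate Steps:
L(y, S) = 6 + y (L(y, S) = 6 - ((y - y) - y) = 6 - (0 - y) = 6 - (-1)*y = 6 + y)
B(O) = 5*O (B(O) = 4*O + O = 5*O)
x(k) = k + 5*sqrt(5) (x(k) = k + 5*sqrt(4 + 1) = k + 5*sqrt(5))
x(L(2, -3))**3 = ((6 + 2) + 5*sqrt(5))**3 = (8 + 5*sqrt(5))**3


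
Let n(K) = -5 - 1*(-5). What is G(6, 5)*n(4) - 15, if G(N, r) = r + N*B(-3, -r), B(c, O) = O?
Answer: -15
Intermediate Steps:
n(K) = 0 (n(K) = -5 + 5 = 0)
G(N, r) = r - N*r (G(N, r) = r + N*(-r) = r - N*r)
G(6, 5)*n(4) - 15 = (5*(1 - 1*6))*0 - 15 = (5*(1 - 6))*0 - 15 = (5*(-5))*0 - 15 = -25*0 - 15 = 0 - 15 = -15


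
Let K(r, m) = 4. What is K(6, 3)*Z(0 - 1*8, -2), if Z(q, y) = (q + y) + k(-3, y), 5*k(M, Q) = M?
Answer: -212/5 ≈ -42.400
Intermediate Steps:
k(M, Q) = M/5
Z(q, y) = -3/5 + q + y (Z(q, y) = (q + y) + (1/5)*(-3) = (q + y) - 3/5 = -3/5 + q + y)
K(6, 3)*Z(0 - 1*8, -2) = 4*(-3/5 + (0 - 1*8) - 2) = 4*(-3/5 + (0 - 8) - 2) = 4*(-3/5 - 8 - 2) = 4*(-53/5) = -212/5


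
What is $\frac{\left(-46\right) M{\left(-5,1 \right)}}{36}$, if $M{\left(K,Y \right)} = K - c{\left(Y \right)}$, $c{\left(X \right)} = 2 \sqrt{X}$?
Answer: $\frac{161}{18} \approx 8.9444$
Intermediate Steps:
$M{\left(K,Y \right)} = K - 2 \sqrt{Y}$
$\frac{\left(-46\right) M{\left(-5,1 \right)}}{36} = \frac{\left(-46\right) \left(-5 - 2 \sqrt{1}\right)}{36} = - 46 \left(-5 - 2\right) \frac{1}{36} = \left(-46\right) \left(-7\right) \frac{1}{36} = 322 \cdot \frac{1}{36} = \frac{161}{18}$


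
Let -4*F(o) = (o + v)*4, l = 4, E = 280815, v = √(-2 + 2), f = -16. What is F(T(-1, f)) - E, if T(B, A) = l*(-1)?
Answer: -280811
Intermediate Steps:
v = 0 (v = √0 = 0)
T(B, A) = -4 (T(B, A) = 4*(-1) = -4)
F(o) = -o (F(o) = -(o + 0)*4/4 = -o*4/4 = -o)
F(T(-1, f)) - E = -1*(-4) - 1*280815 = 4 - 280815 = -280811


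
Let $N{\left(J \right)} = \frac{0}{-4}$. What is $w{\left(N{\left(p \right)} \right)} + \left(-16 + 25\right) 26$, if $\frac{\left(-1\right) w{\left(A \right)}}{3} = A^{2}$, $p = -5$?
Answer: $234$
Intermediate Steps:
$N{\left(J \right)} = 0$ ($N{\left(J \right)} = 0 \left(- \frac{1}{4}\right) = 0$)
$w{\left(A \right)} = - 3 A^{2}$
$w{\left(N{\left(p \right)} \right)} + \left(-16 + 25\right) 26 = - 3 \cdot 0^{2} + \left(-16 + 25\right) 26 = \left(-3\right) 0 + 9 \cdot 26 = 0 + 234 = 234$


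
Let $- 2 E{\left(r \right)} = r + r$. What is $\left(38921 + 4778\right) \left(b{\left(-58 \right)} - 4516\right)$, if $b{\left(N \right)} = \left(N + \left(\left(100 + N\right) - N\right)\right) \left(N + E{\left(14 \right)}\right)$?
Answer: $-329490460$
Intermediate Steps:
$E{\left(r \right)} = - r$ ($E{\left(r \right)} = - \frac{r + r}{2} = - \frac{2 r}{2} = - r$)
$b{\left(N \right)} = \left(-14 + N\right) \left(100 + N\right)$ ($b{\left(N \right)} = \left(N + \left(\left(100 + N\right) - N\right)\right) \left(N - 14\right) = \left(N + 100\right) \left(N - 14\right) = \left(100 + N\right) \left(-14 + N\right) = \left(-14 + N\right) \left(100 + N\right)$)
$\left(38921 + 4778\right) \left(b{\left(-58 \right)} - 4516\right) = \left(38921 + 4778\right) \left(\left(-1400 + \left(-58\right)^{2} + 86 \left(-58\right)\right) - 4516\right) = 43699 \left(\left(-1400 + 3364 - 4988\right) - 4516\right) = 43699 \left(-3024 - 4516\right) = 43699 \left(-7540\right) = -329490460$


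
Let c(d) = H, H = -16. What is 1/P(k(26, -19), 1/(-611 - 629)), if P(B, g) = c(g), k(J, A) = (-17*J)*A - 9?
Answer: -1/16 ≈ -0.062500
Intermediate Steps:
k(J, A) = -9 - 17*A*J (k(J, A) = -17*A*J - 9 = -9 - 17*A*J)
c(d) = -16
P(B, g) = -16
1/P(k(26, -19), 1/(-611 - 629)) = 1/(-16) = -1/16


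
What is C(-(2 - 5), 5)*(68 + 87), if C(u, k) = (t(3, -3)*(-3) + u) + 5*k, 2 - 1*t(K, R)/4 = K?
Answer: 6200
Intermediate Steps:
t(K, R) = 8 - 4*K
C(u, k) = 12 + u + 5*k (C(u, k) = ((8 - 4*3)*(-3) + u) + 5*k = ((8 - 12)*(-3) + u) + 5*k = (-4*(-3) + u) + 5*k = (12 + u) + 5*k = 12 + u + 5*k)
C(-(2 - 5), 5)*(68 + 87) = (12 - (2 - 5) + 5*5)*(68 + 87) = (12 - 1*(-3) + 25)*155 = (12 + 3 + 25)*155 = 40*155 = 6200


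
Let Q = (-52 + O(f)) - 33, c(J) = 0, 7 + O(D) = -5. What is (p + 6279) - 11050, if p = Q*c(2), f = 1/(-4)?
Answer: -4771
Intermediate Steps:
f = -¼ (f = 1*(-¼) = -¼ ≈ -0.25000)
O(D) = -12 (O(D) = -7 - 5 = -12)
Q = -97 (Q = (-52 - 12) - 33 = -64 - 33 = -97)
p = 0 (p = -97*0 = 0)
(p + 6279) - 11050 = (0 + 6279) - 11050 = 6279 - 11050 = -4771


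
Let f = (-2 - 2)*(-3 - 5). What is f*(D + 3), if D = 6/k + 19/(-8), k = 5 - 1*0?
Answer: 292/5 ≈ 58.400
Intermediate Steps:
k = 5 (k = 5 + 0 = 5)
f = 32 (f = -4*(-8) = 32)
D = -47/40 (D = 6/5 + 19/(-8) = 6*(⅕) + 19*(-⅛) = 6/5 - 19/8 = -47/40 ≈ -1.1750)
f*(D + 3) = 32*(-47/40 + 3) = 32*(73/40) = 292/5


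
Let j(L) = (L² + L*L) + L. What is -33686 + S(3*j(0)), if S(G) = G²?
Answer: -33686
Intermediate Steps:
j(L) = L + 2*L² (j(L) = (L² + L²) + L = 2*L² + L = L + 2*L²)
-33686 + S(3*j(0)) = -33686 + (3*(0*(1 + 2*0)))² = -33686 + (3*(0*(1 + 0)))² = -33686 + (3*(0*1))² = -33686 + (3*0)² = -33686 + 0² = -33686 + 0 = -33686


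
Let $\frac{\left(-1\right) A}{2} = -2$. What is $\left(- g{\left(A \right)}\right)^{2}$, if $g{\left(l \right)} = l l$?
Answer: $256$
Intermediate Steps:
$A = 4$ ($A = \left(-2\right) \left(-2\right) = 4$)
$g{\left(l \right)} = l^{2}$
$\left(- g{\left(A \right)}\right)^{2} = \left(- 4^{2}\right)^{2} = \left(\left(-1\right) 16\right)^{2} = \left(-16\right)^{2} = 256$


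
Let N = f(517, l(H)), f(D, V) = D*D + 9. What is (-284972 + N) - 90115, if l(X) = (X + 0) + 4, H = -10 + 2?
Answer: -107789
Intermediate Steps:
H = -8
l(X) = 4 + X (l(X) = X + 4 = 4 + X)
f(D, V) = 9 + D² (f(D, V) = D² + 9 = 9 + D²)
N = 267298 (N = 9 + 517² = 9 + 267289 = 267298)
(-284972 + N) - 90115 = (-284972 + 267298) - 90115 = -17674 - 90115 = -107789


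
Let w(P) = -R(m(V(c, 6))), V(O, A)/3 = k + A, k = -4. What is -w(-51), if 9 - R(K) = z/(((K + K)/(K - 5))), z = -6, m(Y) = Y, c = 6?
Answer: 19/2 ≈ 9.5000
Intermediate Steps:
V(O, A) = -12 + 3*A (V(O, A) = 3*(-4 + A) = -12 + 3*A)
R(K) = 9 + 3*(-5 + K)/K (R(K) = 9 - (-6)/((K + K)/(K - 5)) = 9 - (-6)/((2*K)/(-5 + K)) = 9 - (-6)/(2*K/(-5 + K)) = 9 - (-6)*(-5 + K)/(2*K) = 9 - (-3)*(-5 + K)/K = 9 + 3*(-5 + K)/K)
w(P) = -19/2 (w(P) = -(12 - 15/(-12 + 3*6)) = -(12 - 15/(-12 + 18)) = -(12 - 15/6) = -(12 - 15*1/6) = -(12 - 5/2) = -1*19/2 = -19/2)
-w(-51) = -1*(-19/2) = 19/2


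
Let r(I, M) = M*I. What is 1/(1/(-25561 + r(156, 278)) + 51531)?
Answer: 17807/917612518 ≈ 1.9406e-5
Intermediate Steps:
r(I, M) = I*M
1/(1/(-25561 + r(156, 278)) + 51531) = 1/(1/(-25561 + 156*278) + 51531) = 1/(1/(-25561 + 43368) + 51531) = 1/(1/17807 + 51531) = 1/(917612518/17807) = 17807/917612518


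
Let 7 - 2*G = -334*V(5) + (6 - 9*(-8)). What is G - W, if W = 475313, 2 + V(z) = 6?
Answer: -949361/2 ≈ -4.7468e+5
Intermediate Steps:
V(z) = 4 (V(z) = -2 + 6 = 4)
G = 1265/2 (G = 7/2 - (-334*4 + (6 - 9*(-8)))/2 = 7/2 - (-1336 + (6 + 72))/2 = 7/2 - (-1336 + 78)/2 = 7/2 - ½*(-1258) = 7/2 + 629 = 1265/2 ≈ 632.50)
G - W = 1265/2 - 1*475313 = 1265/2 - 475313 = -949361/2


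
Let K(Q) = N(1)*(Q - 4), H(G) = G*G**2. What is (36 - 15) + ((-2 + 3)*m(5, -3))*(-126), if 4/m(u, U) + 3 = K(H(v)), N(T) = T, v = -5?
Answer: 273/11 ≈ 24.818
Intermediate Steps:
H(G) = G**3
K(Q) = -4 + Q (K(Q) = 1*(Q - 4) = 1*(-4 + Q) = -4 + Q)
m(u, U) = -1/33 (m(u, U) = 4/(-3 + (-4 + (-5)**3)) = 4/(-3 + (-4 - 125)) = 4/(-3 - 129) = 4/(-132) = 4*(-1/132) = -1/33)
(36 - 15) + ((-2 + 3)*m(5, -3))*(-126) = (36 - 15) + ((-2 + 3)*(-1/33))*(-126) = 21 + (1*(-1/33))*(-126) = 21 - 1/33*(-126) = 21 + 42/11 = 273/11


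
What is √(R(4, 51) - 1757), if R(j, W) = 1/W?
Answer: I*√4569906/51 ≈ 41.916*I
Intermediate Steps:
√(R(4, 51) - 1757) = √(1/51 - 1757) = √(-89606/51) = I*√4569906/51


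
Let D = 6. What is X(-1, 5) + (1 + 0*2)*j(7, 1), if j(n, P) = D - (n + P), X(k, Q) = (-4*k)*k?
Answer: -6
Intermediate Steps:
X(k, Q) = -4*k²
j(n, P) = 6 - P - n (j(n, P) = 6 - (n + P) = 6 - (P + n) = 6 + (-P - n) = 6 - P - n)
X(-1, 5) + (1 + 0*2)*j(7, 1) = -4*(-1)² + (1 + 0*2)*(6 - 1*1 - 1*7) = -4*1 + (1 + 0)*(6 - 1 - 7) = -4 + 1*(-2) = -4 - 2 = -6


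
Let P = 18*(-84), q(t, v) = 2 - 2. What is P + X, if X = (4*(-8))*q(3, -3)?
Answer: -1512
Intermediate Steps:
q(t, v) = 0
P = -1512
X = 0 (X = (4*(-8))*0 = -32*0 = 0)
P + X = -1512 + 0 = -1512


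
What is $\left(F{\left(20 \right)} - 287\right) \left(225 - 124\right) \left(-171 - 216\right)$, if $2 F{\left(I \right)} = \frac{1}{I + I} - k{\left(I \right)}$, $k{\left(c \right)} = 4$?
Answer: $\frac{903652353}{80} \approx 1.1296 \cdot 10^{7}$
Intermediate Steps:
$F{\left(I \right)} = -2 + \frac{1}{4 I}$ ($F{\left(I \right)} = \frac{\frac{1}{I + I} - 4}{2} = \frac{\frac{1}{2 I} - 4}{2} = \frac{-4 + \frac{1}{2 I}}{2} = -2 + \frac{1}{4 I}$)
$\left(F{\left(20 \right)} - 287\right) \left(225 - 124\right) \left(-171 - 216\right) = \left(\left(-2 + \frac{1}{4 \cdot 20}\right) - 287\right) \left(225 - 124\right) \left(-171 - 216\right) = \left(\left(-2 + \frac{1}{4} \cdot \frac{1}{20}\right) - 287\right) 101 \left(-387\right) = \left(\left(-2 + \frac{1}{80}\right) - 287\right) \left(-39087\right) = \left(- \frac{159}{80} - 287\right) \left(-39087\right) = \left(- \frac{23119}{80}\right) \left(-39087\right) = \frac{903652353}{80}$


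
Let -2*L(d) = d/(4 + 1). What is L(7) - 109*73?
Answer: -79577/10 ≈ -7957.7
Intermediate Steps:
L(d) = -d/10 (L(d) = -d/(2*(4 + 1)) = -d/(2*5) = -d/10)
L(7) - 109*73 = -⅒*7 - 109*73 = -7/10 - 7957 = -79577/10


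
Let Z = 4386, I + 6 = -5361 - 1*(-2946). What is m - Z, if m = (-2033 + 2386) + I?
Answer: -6454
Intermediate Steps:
I = -2421 (I = -6 + (-5361 - 1*(-2946)) = -6 + (-5361 + 2946) = -6 - 2415 = -2421)
m = -2068 (m = (-2033 + 2386) - 2421 = 353 - 2421 = -2068)
m - Z = -2068 - 1*4386 = -2068 - 4386 = -6454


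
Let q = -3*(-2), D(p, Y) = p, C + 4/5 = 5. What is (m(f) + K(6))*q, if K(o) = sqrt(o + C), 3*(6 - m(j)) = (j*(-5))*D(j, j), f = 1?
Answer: 46 + 6*sqrt(255)/5 ≈ 65.162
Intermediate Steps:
C = 21/5 (C = -4/5 + 5 = 21/5 ≈ 4.2000)
m(j) = 6 + 5*j**2/3 (m(j) = 6 - j*(-5)*j/3 = 6 - (-5*j)*j/3 = 6 - (-5)*j**2/3 = 6 + 5*j**2/3)
q = 6
K(o) = sqrt(21/5 + o) (K(o) = sqrt(o + 21/5) = sqrt(21/5 + o))
(m(f) + K(6))*q = ((6 + (5/3)*1**2) + sqrt(105 + 25*6)/5)*6 = ((6 + (5/3)*1) + sqrt(105 + 150)/5)*6 = ((6 + 5/3) + sqrt(255)/5)*6 = (23/3 + sqrt(255)/5)*6 = 46 + 6*sqrt(255)/5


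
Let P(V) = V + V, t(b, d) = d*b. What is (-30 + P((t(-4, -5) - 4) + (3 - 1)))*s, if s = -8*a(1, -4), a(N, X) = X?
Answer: 192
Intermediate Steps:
t(b, d) = b*d
P(V) = 2*V
s = 32 (s = -8*(-4) = 32)
(-30 + P((t(-4, -5) - 4) + (3 - 1)))*s = (-30 + 2*((-4*(-5) - 4) + (3 - 1)))*32 = (-30 + 2*((20 - 4) + 2))*32 = (-30 + 2*(16 + 2))*32 = (-30 + 2*18)*32 = (-30 + 36)*32 = 6*32 = 192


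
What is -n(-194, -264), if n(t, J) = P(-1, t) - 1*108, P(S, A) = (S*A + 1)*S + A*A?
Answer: -37333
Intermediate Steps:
P(S, A) = A² + S*(1 + A*S) (P(S, A) = (A*S + 1)*S + A² = (1 + A*S)*S + A² = S*(1 + A*S) + A² = A² + S*(1 + A*S))
n(t, J) = -109 + t + t² (n(t, J) = (-1 + t² + t*(-1)²) - 1*108 = (-1 + t² + t*1) - 108 = (-1 + t² + t) - 108 = (-1 + t + t²) - 108 = -109 + t + t²)
-n(-194, -264) = -(-109 - 194 + (-194)²) = -(-109 - 194 + 37636) = -1*37333 = -37333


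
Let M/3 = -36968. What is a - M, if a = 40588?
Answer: 151492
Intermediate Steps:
M = -110904 (M = 3*(-36968) = -110904)
a - M = 40588 - 1*(-110904) = 40588 + 110904 = 151492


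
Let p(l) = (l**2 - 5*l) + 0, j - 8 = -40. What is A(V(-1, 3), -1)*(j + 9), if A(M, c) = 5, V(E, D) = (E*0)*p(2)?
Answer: -115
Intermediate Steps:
j = -32 (j = 8 - 40 = -32)
p(l) = l**2 - 5*l
V(E, D) = 0 (V(E, D) = (E*0)*(2*(-5 + 2)) = 0*(2*(-3)) = 0*(-6) = 0)
A(V(-1, 3), -1)*(j + 9) = 5*(-32 + 9) = 5*(-23) = -115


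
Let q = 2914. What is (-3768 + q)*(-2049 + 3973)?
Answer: -1643096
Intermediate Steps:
(-3768 + q)*(-2049 + 3973) = (-3768 + 2914)*(-2049 + 3973) = -854*1924 = -1643096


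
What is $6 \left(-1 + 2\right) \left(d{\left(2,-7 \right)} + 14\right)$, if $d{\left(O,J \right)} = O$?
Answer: $96$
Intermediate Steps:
$6 \left(-1 + 2\right) \left(d{\left(2,-7 \right)} + 14\right) = 6 \left(-1 + 2\right) \left(2 + 14\right) = 6 \cdot 1 \cdot 16 = 6 \cdot 16 = 96$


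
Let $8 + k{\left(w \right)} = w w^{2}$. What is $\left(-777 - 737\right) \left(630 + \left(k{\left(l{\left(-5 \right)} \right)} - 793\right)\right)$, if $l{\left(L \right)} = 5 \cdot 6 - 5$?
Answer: $-23397356$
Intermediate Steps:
$l{\left(L \right)} = 25$ ($l{\left(L \right)} = 30 - 5 = 25$)
$k{\left(w \right)} = -8 + w^{3}$ ($k{\left(w \right)} = -8 + w w^{2} = -8 + w^{3}$)
$\left(-777 - 737\right) \left(630 + \left(k{\left(l{\left(-5 \right)} \right)} - 793\right)\right) = \left(-777 - 737\right) \left(630 - \left(801 - 15625\right)\right) = \left(-777 - 737\right) \left(630 + \left(\left(-8 + 15625\right) - 793\right)\right) = - 1514 \left(630 + \left(15617 - 793\right)\right) = - 1514 \left(630 + 14824\right) = \left(-1514\right) 15454 = -23397356$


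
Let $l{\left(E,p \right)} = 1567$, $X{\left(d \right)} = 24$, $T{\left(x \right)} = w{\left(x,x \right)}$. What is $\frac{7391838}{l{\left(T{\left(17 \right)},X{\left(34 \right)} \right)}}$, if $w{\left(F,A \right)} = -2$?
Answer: $\frac{7391838}{1567} \approx 4717.2$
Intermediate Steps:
$T{\left(x \right)} = -2$
$\frac{7391838}{l{\left(T{\left(17 \right)},X{\left(34 \right)} \right)}} = \frac{7391838}{1567}$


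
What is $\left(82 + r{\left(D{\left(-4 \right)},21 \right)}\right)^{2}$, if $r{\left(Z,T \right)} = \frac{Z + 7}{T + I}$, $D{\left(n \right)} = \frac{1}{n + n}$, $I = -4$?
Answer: $\frac{125596849}{18496} \approx 6790.5$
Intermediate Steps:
$D{\left(n \right)} = \frac{1}{2 n}$
$r{\left(Z,T \right)} = \frac{7 + Z}{-4 + T}$ ($r{\left(Z,T \right)} = \frac{Z + 7}{T - 4} = \frac{7 + Z}{-4 + T}$)
$\left(82 + r{\left(D{\left(-4 \right)},21 \right)}\right)^{2} = \left(82 + \frac{7 + \frac{1}{2 \left(-4\right)}}{-4 + 21}\right)^{2} = \left(82 + \frac{7 + \frac{1}{2} \left(- \frac{1}{4}\right)}{17}\right)^{2} = \left(82 + \frac{7 - \frac{1}{8}}{17}\right)^{2} = \left(82 + \frac{1}{17} \cdot \frac{55}{8}\right)^{2} = \left(82 + \frac{55}{136}\right)^{2} = \left(\frac{11207}{136}\right)^{2} = \frac{125596849}{18496}$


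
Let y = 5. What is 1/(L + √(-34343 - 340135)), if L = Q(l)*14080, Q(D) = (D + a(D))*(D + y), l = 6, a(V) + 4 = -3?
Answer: -77440/11994094439 - I*√374478/23988188878 ≈ -6.4565e-6 - 2.551e-8*I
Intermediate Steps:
a(V) = -7 (a(V) = -4 - 3 = -7)
Q(D) = (-7 + D)*(5 + D) (Q(D) = (D - 7)*(D + 5) = (-7 + D)*(5 + D))
L = -154880 (L = (-35 + 6² - 2*6)*14080 = (-35 + 36 - 12)*14080 = -11*14080 = -154880)
1/(L + √(-34343 - 340135)) = 1/(-154880 + √(-34343 - 340135)) = 1/(-154880 + √(-374478)) = 1/(-154880 + I*√374478)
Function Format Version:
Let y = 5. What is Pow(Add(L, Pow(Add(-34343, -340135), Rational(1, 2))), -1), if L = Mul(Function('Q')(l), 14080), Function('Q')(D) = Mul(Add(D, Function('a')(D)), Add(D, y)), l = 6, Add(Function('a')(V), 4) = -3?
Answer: Add(Rational(-77440, 11994094439), Mul(Rational(-1, 23988188878), I, Pow(374478, Rational(1, 2)))) ≈ Add(-6.4565e-6, Mul(-2.5510e-8, I))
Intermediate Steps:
Function('a')(V) = -7 (Function('a')(V) = Add(-4, -3) = -7)
Function('Q')(D) = Mul(Add(-7, D), Add(5, D)) (Function('Q')(D) = Mul(Add(D, -7), Add(D, 5)) = Mul(Add(-7, D), Add(5, D)))
L = -154880 (L = Mul(Add(-35, Pow(6, 2), Mul(-2, 6)), 14080) = Mul(Add(-35, 36, -12), 14080) = Mul(-11, 14080) = -154880)
Pow(Add(L, Pow(Add(-34343, -340135), Rational(1, 2))), -1) = Pow(Add(-154880, Pow(Add(-34343, -340135), Rational(1, 2))), -1) = Pow(Add(-154880, Pow(-374478, Rational(1, 2))), -1) = Pow(Add(-154880, Mul(I, Pow(374478, Rational(1, 2)))), -1)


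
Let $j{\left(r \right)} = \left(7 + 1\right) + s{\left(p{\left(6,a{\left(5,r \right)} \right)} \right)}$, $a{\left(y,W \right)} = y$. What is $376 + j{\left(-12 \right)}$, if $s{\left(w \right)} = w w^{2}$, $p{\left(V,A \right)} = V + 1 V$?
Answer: $2112$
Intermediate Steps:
$p{\left(V,A \right)} = 2 V$ ($p{\left(V,A \right)} = V + V = 2 V$)
$s{\left(w \right)} = w^{3}$
$j{\left(r \right)} = 1736$ ($j{\left(r \right)} = \left(7 + 1\right) + \left(2 \cdot 6\right)^{3} = 8 + 12^{3} = 8 + 1728 = 1736$)
$376 + j{\left(-12 \right)} = 376 + 1736 = 2112$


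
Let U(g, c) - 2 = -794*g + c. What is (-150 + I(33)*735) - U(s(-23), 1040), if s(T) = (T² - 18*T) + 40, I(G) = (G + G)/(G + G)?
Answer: 780045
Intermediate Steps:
I(G) = 1 (I(G) = (2*G)/((2*G)) = (2*G)*(1/(2*G)) = 1)
s(T) = 40 + T² - 18*T
U(g, c) = 2 + c - 794*g (U(g, c) = 2 + (-794*g + c) = 2 + (c - 794*g) = 2 + c - 794*g)
(-150 + I(33)*735) - U(s(-23), 1040) = (-150 + 1*735) - (2 + 1040 - 794*(40 + (-23)² - 18*(-23))) = (-150 + 735) - (2 + 1040 - 794*(40 + 529 + 414)) = 585 - (2 + 1040 - 794*983) = 585 - (2 + 1040 - 780502) = 585 - 1*(-779460) = 585 + 779460 = 780045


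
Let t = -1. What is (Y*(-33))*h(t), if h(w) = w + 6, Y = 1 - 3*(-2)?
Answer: -1155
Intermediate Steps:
Y = 7 (Y = 1 + 6 = 7)
h(w) = 6 + w
(Y*(-33))*h(t) = (7*(-33))*(6 - 1) = -231*5 = -1155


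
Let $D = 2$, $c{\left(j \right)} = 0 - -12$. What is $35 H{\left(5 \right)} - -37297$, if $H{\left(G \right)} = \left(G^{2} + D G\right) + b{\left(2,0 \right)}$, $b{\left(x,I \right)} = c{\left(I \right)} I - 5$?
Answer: $38347$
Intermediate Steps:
$c{\left(j \right)} = 12$ ($c{\left(j \right)} = 0 + 12 = 12$)
$b{\left(x,I \right)} = -5 + 12 I$ ($b{\left(x,I \right)} = 12 I - 5 = -5 + 12 I$)
$H{\left(G \right)} = -5 + G^{2} + 2 G$ ($H{\left(G \right)} = \left(G^{2} + 2 G\right) + \left(-5 + 12 \cdot 0\right) = \left(G^{2} + 2 G\right) + \left(-5 + 0\right) = \left(G^{2} + 2 G\right) - 5 = -5 + G^{2} + 2 G$)
$35 H{\left(5 \right)} - -37297 = 35 \left(-5 + 5^{2} + 2 \cdot 5\right) - -37297 = 35 \left(-5 + 25 + 10\right) + 37297 = 35 \cdot 30 + 37297 = 1050 + 37297 = 38347$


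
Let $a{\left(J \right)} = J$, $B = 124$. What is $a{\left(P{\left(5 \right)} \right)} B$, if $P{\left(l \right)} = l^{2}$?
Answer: $3100$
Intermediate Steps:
$a{\left(P{\left(5 \right)} \right)} B = 5^{2} \cdot 124 = 25 \cdot 124 = 3100$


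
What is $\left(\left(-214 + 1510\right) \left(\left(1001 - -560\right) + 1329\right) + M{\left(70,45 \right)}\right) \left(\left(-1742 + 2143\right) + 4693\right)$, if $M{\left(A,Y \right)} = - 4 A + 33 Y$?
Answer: $19085409630$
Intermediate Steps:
$\left(\left(-214 + 1510\right) \left(\left(1001 - -560\right) + 1329\right) + M{\left(70,45 \right)}\right) \left(\left(-1742 + 2143\right) + 4693\right) = \left(\left(-214 + 1510\right) \left(\left(1001 - -560\right) + 1329\right) + \left(\left(-4\right) 70 + 33 \cdot 45\right)\right) \left(\left(-1742 + 2143\right) + 4693\right) = \left(1296 \left(\left(1001 + 560\right) + 1329\right) + \left(-280 + 1485\right)\right) \left(401 + 4693\right) = \left(1296 \left(1561 + 1329\right) + 1205\right) 5094 = \left(1296 \cdot 2890 + 1205\right) 5094 = \left(3745440 + 1205\right) 5094 = 3746645 \cdot 5094 = 19085409630$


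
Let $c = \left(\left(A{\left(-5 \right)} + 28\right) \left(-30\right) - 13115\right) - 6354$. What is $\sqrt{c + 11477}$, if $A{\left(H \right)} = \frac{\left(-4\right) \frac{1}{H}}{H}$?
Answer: $\frac{6 i \sqrt{6130}}{5} \approx 93.953 i$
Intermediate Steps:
$A{\left(H \right)} = - \frac{4}{H^{2}}$
$c = - \frac{101521}{5}$ ($c = \left(\left(- \frac{4}{25} + 28\right) \left(-30\right) - 13115\right) - 6354 = \left(\frac{696}{25} \left(-30\right) - 13115\right) - 6354 = \left(- \frac{4176}{5} - 13115\right) - 6354 = - \frac{69751}{5} - 6354 = - \frac{101521}{5} \approx -20304.0$)
$\sqrt{c + 11477} = \sqrt{- \frac{101521}{5} + 11477} = \sqrt{- \frac{44136}{5}} = \frac{6 i \sqrt{6130}}{5}$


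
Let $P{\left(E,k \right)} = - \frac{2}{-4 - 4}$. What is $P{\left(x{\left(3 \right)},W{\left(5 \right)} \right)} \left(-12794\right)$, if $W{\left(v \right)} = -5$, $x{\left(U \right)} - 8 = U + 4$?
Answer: $- \frac{6397}{2} \approx -3198.5$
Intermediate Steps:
$x{\left(U \right)} = 12 + U$ ($x{\left(U \right)} = 8 + \left(U + 4\right) = 8 + \left(4 + U\right) = 12 + U$)
$P{\left(E,k \right)} = \frac{1}{4}$ ($P{\left(E,k \right)} = - \frac{2}{-8} = \left(-2\right) \left(- \frac{1}{8}\right) = \frac{1}{4}$)
$P{\left(x{\left(3 \right)},W{\left(5 \right)} \right)} \left(-12794\right) = \frac{1}{4} \left(-12794\right) = - \frac{6397}{2}$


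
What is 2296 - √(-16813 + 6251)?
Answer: 2296 - I*√10562 ≈ 2296.0 - 102.77*I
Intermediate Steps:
2296 - √(-16813 + 6251) = 2296 - √(-10562) = 2296 - I*√10562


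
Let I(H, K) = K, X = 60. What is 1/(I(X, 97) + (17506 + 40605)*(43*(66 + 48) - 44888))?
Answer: -1/2323626349 ≈ -4.3036e-10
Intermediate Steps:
1/(I(X, 97) + (17506 + 40605)*(43*(66 + 48) - 44888)) = 1/(97 + (17506 + 40605)*(43*(66 + 48) - 44888)) = 1/(97 + 58111*(43*114 - 44888)) = 1/(97 + 58111*(4902 - 44888)) = 1/(97 + 58111*(-39986)) = 1/(97 - 2323626446) = 1/(-2323626349) = -1/2323626349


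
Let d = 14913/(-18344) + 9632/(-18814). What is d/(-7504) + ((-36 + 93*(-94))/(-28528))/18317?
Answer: 8177335129227301/42290585680037082752 ≈ 0.00019336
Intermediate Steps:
d = -228631295/172562008 (d = 14913*(-1/18344) + 9632*(-1/18814) = -14913/18344 - 4816/9407 = -228631295/172562008 ≈ -1.3249)
d/(-7504) + ((-36 + 93*(-94))/(-28528))/18317 = -228631295/172562008/(-7504) + ((-36 + 93*(-94))/(-28528))/18317 = -228631295/172562008*(-1/7504) + ((-36 - 8742)*(-1/28528))*(1/18317) = 228631295/1294905308032 - 8778*(-1/28528)*(1/18317) = 228631295/1294905308032 + (4389/14264)*(1/18317) = 228631295/1294905308032 + 4389/261273688 = 8177335129227301/42290585680037082752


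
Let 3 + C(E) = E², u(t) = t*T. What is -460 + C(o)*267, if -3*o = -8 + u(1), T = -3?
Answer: 6986/3 ≈ 2328.7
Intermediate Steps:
u(t) = -3*t (u(t) = t*(-3) = -3*t)
o = 11/3 (o = -(-8 - 3*1)/3 = -(-8 - 3)/3 = -⅓*(-11) = 11/3 ≈ 3.6667)
C(E) = -3 + E²
-460 + C(o)*267 = -460 + (-3 + (11/3)²)*267 = -460 + (-3 + 121/9)*267 = -460 + (94/9)*267 = -460 + 8366/3 = 6986/3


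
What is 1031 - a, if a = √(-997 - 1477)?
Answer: 1031 - I*√2474 ≈ 1031.0 - 49.739*I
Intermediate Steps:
a = I*√2474 (a = √(-2474) = I*√2474 ≈ 49.739*I)
1031 - a = 1031 - I*√2474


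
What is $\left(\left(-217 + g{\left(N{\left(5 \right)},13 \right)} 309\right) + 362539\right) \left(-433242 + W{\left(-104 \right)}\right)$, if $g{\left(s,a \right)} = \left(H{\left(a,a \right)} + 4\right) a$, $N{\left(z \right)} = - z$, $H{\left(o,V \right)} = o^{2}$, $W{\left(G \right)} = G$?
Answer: $-458160691998$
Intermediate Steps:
$g{\left(s,a \right)} = a \left(4 + a^{2}\right)$ ($g{\left(s,a \right)} = \left(a^{2} + 4\right) a = \left(4 + a^{2}\right) a = a \left(4 + a^{2}\right)$)
$\left(\left(-217 + g{\left(N{\left(5 \right)},13 \right)} 309\right) + 362539\right) \left(-433242 + W{\left(-104 \right)}\right) = \left(\left(-217 + 13 \left(4 + 13^{2}\right) 309\right) + 362539\right) \left(-433242 - 104\right) = \left(\left(-217 + 13 \left(4 + 169\right) 309\right) + 362539\right) \left(-433346\right) = \left(\left(-217 + 13 \cdot 173 \cdot 309\right) + 362539\right) \left(-433346\right) = \left(\left(-217 + 2249 \cdot 309\right) + 362539\right) \left(-433346\right) = \left(\left(-217 + 694941\right) + 362539\right) \left(-433346\right) = \left(694724 + 362539\right) \left(-433346\right) = 1057263 \left(-433346\right) = -458160691998$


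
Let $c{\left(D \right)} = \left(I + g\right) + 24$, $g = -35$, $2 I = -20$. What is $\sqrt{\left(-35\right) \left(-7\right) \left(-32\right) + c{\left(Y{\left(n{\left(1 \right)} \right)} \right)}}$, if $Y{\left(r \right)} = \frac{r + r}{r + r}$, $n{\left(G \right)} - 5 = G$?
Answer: $i \sqrt{7861} \approx 88.662 i$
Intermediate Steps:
$I = -10$ ($I = \frac{1}{2} \left(-20\right) = -10$)
$n{\left(G \right)} = 5 + G$
$Y{\left(r \right)} = 1$ ($Y{\left(r \right)} = \frac{2 r}{2 r} = 2 r \frac{1}{2 r} = 1$)
$c{\left(D \right)} = -21$ ($c{\left(D \right)} = \left(-10 - 35\right) + 24 = -45 + 24 = -21$)
$\sqrt{\left(-35\right) \left(-7\right) \left(-32\right) + c{\left(Y{\left(n{\left(1 \right)} \right)} \right)}} = \sqrt{\left(-35\right) \left(-7\right) \left(-32\right) - 21} = \sqrt{245 \left(-32\right) - 21} = \sqrt{-7840 - 21} = \sqrt{-7861} = i \sqrt{7861}$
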